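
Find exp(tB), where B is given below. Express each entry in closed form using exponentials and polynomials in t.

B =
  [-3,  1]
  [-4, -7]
e^{tB} =
  [2*t*exp(-5*t) + exp(-5*t), t*exp(-5*t)]
  [-4*t*exp(-5*t), -2*t*exp(-5*t) + exp(-5*t)]

Strategy: write B = P · J · P⁻¹ where J is a Jordan canonical form, so e^{tB} = P · e^{tJ} · P⁻¹, and e^{tJ} can be computed block-by-block.

B has Jordan form
J =
  [-5,  1]
  [ 0, -5]
(up to reordering of blocks).

Per-block formulas:
  For a 2×2 Jordan block J_2(-5): exp(t · J_2(-5)) = e^(-5t)·(I + t·N), where N is the 2×2 nilpotent shift.

After assembling e^{tJ} and conjugating by P, we get:

e^{tB} =
  [2*t*exp(-5*t) + exp(-5*t), t*exp(-5*t)]
  [-4*t*exp(-5*t), -2*t*exp(-5*t) + exp(-5*t)]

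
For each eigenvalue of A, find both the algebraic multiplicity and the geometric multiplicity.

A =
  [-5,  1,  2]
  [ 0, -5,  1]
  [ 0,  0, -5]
λ = -5: alg = 3, geom = 1

Step 1 — factor the characteristic polynomial to read off the algebraic multiplicities:
  χ_A(x) = (x + 5)^3

Step 2 — compute geometric multiplicities via the rank-nullity identity g(λ) = n − rank(A − λI):
  rank(A − (-5)·I) = 2, so dim ker(A − (-5)·I) = n − 2 = 1

Summary:
  λ = -5: algebraic multiplicity = 3, geometric multiplicity = 1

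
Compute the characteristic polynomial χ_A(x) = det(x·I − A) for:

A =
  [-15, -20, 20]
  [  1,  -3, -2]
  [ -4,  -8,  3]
x^3 + 15*x^2 + 75*x + 125

Expanding det(x·I − A) (e.g. by cofactor expansion or by noting that A is similar to its Jordan form J, which has the same characteristic polynomial as A) gives
  χ_A(x) = x^3 + 15*x^2 + 75*x + 125
which factors as (x + 5)^3. The eigenvalues (with algebraic multiplicities) are λ = -5 with multiplicity 3.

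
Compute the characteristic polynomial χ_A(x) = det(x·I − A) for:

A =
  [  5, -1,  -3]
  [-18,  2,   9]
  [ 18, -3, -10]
x^3 + 3*x^2 + 3*x + 1

Expanding det(x·I − A) (e.g. by cofactor expansion or by noting that A is similar to its Jordan form J, which has the same characteristic polynomial as A) gives
  χ_A(x) = x^3 + 3*x^2 + 3*x + 1
which factors as (x + 1)^3. The eigenvalues (with algebraic multiplicities) are λ = -1 with multiplicity 3.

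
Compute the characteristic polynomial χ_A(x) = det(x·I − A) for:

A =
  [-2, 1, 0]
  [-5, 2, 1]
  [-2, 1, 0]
x^3

Expanding det(x·I − A) (e.g. by cofactor expansion or by noting that A is similar to its Jordan form J, which has the same characteristic polynomial as A) gives
  χ_A(x) = x^3
which factors as x^3. The eigenvalues (with algebraic multiplicities) are λ = 0 with multiplicity 3.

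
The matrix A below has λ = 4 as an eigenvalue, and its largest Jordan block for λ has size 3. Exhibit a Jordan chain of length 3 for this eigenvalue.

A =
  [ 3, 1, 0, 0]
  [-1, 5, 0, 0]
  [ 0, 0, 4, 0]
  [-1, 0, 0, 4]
A Jordan chain for λ = 4 of length 3:
v_1 = (0, 0, 0, 1)ᵀ
v_2 = (-1, -1, 0, -1)ᵀ
v_3 = (1, 0, 0, 0)ᵀ

Let N = A − (4)·I. We want v_3 with N^3 v_3 = 0 but N^2 v_3 ≠ 0; then v_{j-1} := N · v_j for j = 3, …, 2.

Pick v_3 = (1, 0, 0, 0)ᵀ.
Then v_2 = N · v_3 = (-1, -1, 0, -1)ᵀ.
Then v_1 = N · v_2 = (0, 0, 0, 1)ᵀ.

Sanity check: (A − (4)·I) v_1 = (0, 0, 0, 0)ᵀ = 0. ✓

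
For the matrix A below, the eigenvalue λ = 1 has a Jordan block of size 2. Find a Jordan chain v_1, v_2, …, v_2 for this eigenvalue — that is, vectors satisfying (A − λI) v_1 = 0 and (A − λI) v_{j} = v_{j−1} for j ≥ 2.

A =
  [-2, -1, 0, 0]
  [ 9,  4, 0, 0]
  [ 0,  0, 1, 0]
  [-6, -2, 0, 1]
A Jordan chain for λ = 1 of length 2:
v_1 = (-3, 9, 0, -6)ᵀ
v_2 = (1, 0, 0, 0)ᵀ

Let N = A − (1)·I. We want v_2 with N^2 v_2 = 0 but N^1 v_2 ≠ 0; then v_{j-1} := N · v_j for j = 2, …, 2.

Pick v_2 = (1, 0, 0, 0)ᵀ.
Then v_1 = N · v_2 = (-3, 9, 0, -6)ᵀ.

Sanity check: (A − (1)·I) v_1 = (0, 0, 0, 0)ᵀ = 0. ✓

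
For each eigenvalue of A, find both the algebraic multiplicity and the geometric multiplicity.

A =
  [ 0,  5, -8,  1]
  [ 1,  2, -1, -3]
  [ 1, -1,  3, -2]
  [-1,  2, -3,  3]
λ = 2: alg = 4, geom = 2

Step 1 — factor the characteristic polynomial to read off the algebraic multiplicities:
  χ_A(x) = (x - 2)^4

Step 2 — compute geometric multiplicities via the rank-nullity identity g(λ) = n − rank(A − λI):
  rank(A − (2)·I) = 2, so dim ker(A − (2)·I) = n − 2 = 2

Summary:
  λ = 2: algebraic multiplicity = 4, geometric multiplicity = 2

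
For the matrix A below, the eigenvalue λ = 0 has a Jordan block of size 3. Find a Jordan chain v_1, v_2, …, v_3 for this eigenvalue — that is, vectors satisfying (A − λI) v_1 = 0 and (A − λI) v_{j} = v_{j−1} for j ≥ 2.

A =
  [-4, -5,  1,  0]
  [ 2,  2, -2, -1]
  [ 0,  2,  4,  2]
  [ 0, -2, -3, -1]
A Jordan chain for λ = 0 of length 3:
v_1 = (6, -4, 4, -4)ᵀ
v_2 = (-4, 2, 0, 0)ᵀ
v_3 = (1, 0, 0, 0)ᵀ

Let N = A − (0)·I. We want v_3 with N^3 v_3 = 0 but N^2 v_3 ≠ 0; then v_{j-1} := N · v_j for j = 3, …, 2.

Pick v_3 = (1, 0, 0, 0)ᵀ.
Then v_2 = N · v_3 = (-4, 2, 0, 0)ᵀ.
Then v_1 = N · v_2 = (6, -4, 4, -4)ᵀ.

Sanity check: (A − (0)·I) v_1 = (0, 0, 0, 0)ᵀ = 0. ✓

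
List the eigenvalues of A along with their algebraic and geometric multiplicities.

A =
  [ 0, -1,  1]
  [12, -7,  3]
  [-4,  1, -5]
λ = -4: alg = 3, geom = 2

Step 1 — factor the characteristic polynomial to read off the algebraic multiplicities:
  χ_A(x) = (x + 4)^3

Step 2 — compute geometric multiplicities via the rank-nullity identity g(λ) = n − rank(A − λI):
  rank(A − (-4)·I) = 1, so dim ker(A − (-4)·I) = n − 1 = 2

Summary:
  λ = -4: algebraic multiplicity = 3, geometric multiplicity = 2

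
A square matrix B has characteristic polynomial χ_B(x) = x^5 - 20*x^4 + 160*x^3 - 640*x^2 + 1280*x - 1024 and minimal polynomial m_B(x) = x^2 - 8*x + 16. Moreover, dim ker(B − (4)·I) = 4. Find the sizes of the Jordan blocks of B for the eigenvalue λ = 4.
Block sizes for λ = 4: [2, 1, 1, 1]

Step 1 — from the characteristic polynomial, algebraic multiplicity of λ = 4 is 5. From dim ker(B − (4)·I) = 4, there are exactly 4 Jordan blocks for λ = 4.
Step 2 — from the minimal polynomial, the factor (x − 4)^2 tells us the largest block for λ = 4 has size 2.
Step 3 — with total size 5, 4 blocks, and largest block 2, the block sizes (in nonincreasing order) are [2, 1, 1, 1].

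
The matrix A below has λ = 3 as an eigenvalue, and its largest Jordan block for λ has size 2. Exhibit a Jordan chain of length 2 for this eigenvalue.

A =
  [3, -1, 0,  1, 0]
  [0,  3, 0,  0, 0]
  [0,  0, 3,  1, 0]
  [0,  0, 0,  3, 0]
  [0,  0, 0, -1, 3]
A Jordan chain for λ = 3 of length 2:
v_1 = (-1, 0, 0, 0, 0)ᵀ
v_2 = (0, 1, 0, 0, 0)ᵀ

Let N = A − (3)·I. We want v_2 with N^2 v_2 = 0 but N^1 v_2 ≠ 0; then v_{j-1} := N · v_j for j = 2, …, 2.

Pick v_2 = (0, 1, 0, 0, 0)ᵀ.
Then v_1 = N · v_2 = (-1, 0, 0, 0, 0)ᵀ.

Sanity check: (A − (3)·I) v_1 = (0, 0, 0, 0, 0)ᵀ = 0. ✓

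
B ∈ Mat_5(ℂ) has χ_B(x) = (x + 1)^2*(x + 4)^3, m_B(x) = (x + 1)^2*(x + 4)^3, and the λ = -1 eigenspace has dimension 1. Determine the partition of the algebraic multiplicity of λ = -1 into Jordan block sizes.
Block sizes for λ = -1: [2]

Step 1 — from the characteristic polynomial, algebraic multiplicity of λ = -1 is 2. From dim ker(B − (-1)·I) = 1, there are exactly 1 Jordan blocks for λ = -1.
Step 2 — from the minimal polynomial, the factor (x + 1)^2 tells us the largest block for λ = -1 has size 2.
Step 3 — with total size 2, 1 blocks, and largest block 2, the block sizes (in nonincreasing order) are [2].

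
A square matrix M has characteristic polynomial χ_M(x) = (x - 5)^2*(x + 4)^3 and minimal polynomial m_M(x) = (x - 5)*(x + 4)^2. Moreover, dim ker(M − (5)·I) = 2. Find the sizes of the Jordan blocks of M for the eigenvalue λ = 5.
Block sizes for λ = 5: [1, 1]

Step 1 — from the characteristic polynomial, algebraic multiplicity of λ = 5 is 2. From dim ker(M − (5)·I) = 2, there are exactly 2 Jordan blocks for λ = 5.
Step 2 — from the minimal polynomial, the factor (x − 5) tells us the largest block for λ = 5 has size 1.
Step 3 — with total size 2, 2 blocks, and largest block 1, the block sizes (in nonincreasing order) are [1, 1].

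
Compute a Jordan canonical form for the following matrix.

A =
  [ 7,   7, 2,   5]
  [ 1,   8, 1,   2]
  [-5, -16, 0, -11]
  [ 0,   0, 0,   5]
J_3(5) ⊕ J_1(5)

The characteristic polynomial is
  det(x·I − A) = x^4 - 20*x^3 + 150*x^2 - 500*x + 625 = (x - 5)^4

Eigenvalues and multiplicities (the geometric multiplicity of λ is n − rank(A − λI), which equals the number of Jordan blocks for λ):
  λ = 5: algebraic multiplicity = 4, geometric multiplicity = 2

Determining the block sizes for each eigenvalue:
  λ = 5: with am = 4 and gm = 2, the partition is not yet determined (e.g. several partitions of 4 into 2 parts exist). Let N = A − (5)·I. Computing rank(N^1) = 2, rank(N^2) = 1, rank(N^3) = 0; the number of blocks of size ≥ j is rank(N^{j−1}) − rank(N^j), giving [2, 1, 1]. So we have 1 block(s) of size 3, 1 block(s) of size 1 → block sizes [3, 1]

Assembling the blocks gives a Jordan form
J =
  [5, 1, 0, 0]
  [0, 5, 1, 0]
  [0, 0, 5, 0]
  [0, 0, 0, 5]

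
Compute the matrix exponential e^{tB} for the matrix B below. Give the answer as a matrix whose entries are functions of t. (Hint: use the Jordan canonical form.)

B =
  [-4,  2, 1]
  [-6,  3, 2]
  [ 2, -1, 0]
e^{tB} =
  [2*t - 5 + 6*exp(-t), -t + 3 - 3*exp(-t), t]
  [4*t - 10 + 10*exp(-t), -2*t + 6 - 5*exp(-t), 2*t]
  [2 - 2*exp(-t), -1 + exp(-t), 1]

Strategy: write B = P · J · P⁻¹ where J is a Jordan canonical form, so e^{tB} = P · e^{tJ} · P⁻¹, and e^{tJ} can be computed block-by-block.

B has Jordan form
J =
  [-1, 0, 0]
  [ 0, 0, 1]
  [ 0, 0, 0]
(up to reordering of blocks).

Per-block formulas:
  For a 1×1 block at λ = -1: exp(t · [-1]) = [e^(-1t)].
  For a 2×2 Jordan block J_2(0): exp(t · J_2(0)) = e^(0t)·(I + t·N), where N is the 2×2 nilpotent shift.

After assembling e^{tJ} and conjugating by P, we get:

e^{tB} =
  [2*t - 5 + 6*exp(-t), -t + 3 - 3*exp(-t), t]
  [4*t - 10 + 10*exp(-t), -2*t + 6 - 5*exp(-t), 2*t]
  [2 - 2*exp(-t), -1 + exp(-t), 1]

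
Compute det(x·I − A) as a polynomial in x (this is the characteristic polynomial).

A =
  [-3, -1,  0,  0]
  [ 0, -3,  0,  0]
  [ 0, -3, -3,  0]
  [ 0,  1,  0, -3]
x^4 + 12*x^3 + 54*x^2 + 108*x + 81

Expanding det(x·I − A) (e.g. by cofactor expansion or by noting that A is similar to its Jordan form J, which has the same characteristic polynomial as A) gives
  χ_A(x) = x^4 + 12*x^3 + 54*x^2 + 108*x + 81
which factors as (x + 3)^4. The eigenvalues (with algebraic multiplicities) are λ = -3 with multiplicity 4.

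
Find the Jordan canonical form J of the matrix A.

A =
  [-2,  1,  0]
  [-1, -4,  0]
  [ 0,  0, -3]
J_2(-3) ⊕ J_1(-3)

The characteristic polynomial is
  det(x·I − A) = x^3 + 9*x^2 + 27*x + 27 = (x + 3)^3

Eigenvalues and multiplicities (the geometric multiplicity of λ is n − rank(A − λI), which equals the number of Jordan blocks for λ):
  λ = -3: algebraic multiplicity = 3, geometric multiplicity = 2

Determining the block sizes for each eigenvalue:
  λ = -3: 2 blocks summing to 3 forces exactly one block of size 2 and the rest size 1 → block sizes [2, 1]

Assembling the blocks gives a Jordan form
J =
  [-3,  1,  0]
  [ 0, -3,  0]
  [ 0,  0, -3]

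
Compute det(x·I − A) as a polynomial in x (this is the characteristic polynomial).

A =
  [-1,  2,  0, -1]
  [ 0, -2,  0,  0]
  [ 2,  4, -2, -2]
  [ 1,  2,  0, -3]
x^4 + 8*x^3 + 24*x^2 + 32*x + 16

Expanding det(x·I − A) (e.g. by cofactor expansion or by noting that A is similar to its Jordan form J, which has the same characteristic polynomial as A) gives
  χ_A(x) = x^4 + 8*x^3 + 24*x^2 + 32*x + 16
which factors as (x + 2)^4. The eigenvalues (with algebraic multiplicities) are λ = -2 with multiplicity 4.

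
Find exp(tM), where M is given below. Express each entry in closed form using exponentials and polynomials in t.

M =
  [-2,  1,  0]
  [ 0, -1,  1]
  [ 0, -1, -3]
e^{tM} =
  [exp(-2*t), t^2*exp(-2*t)/2 + t*exp(-2*t), t^2*exp(-2*t)/2]
  [0, t*exp(-2*t) + exp(-2*t), t*exp(-2*t)]
  [0, -t*exp(-2*t), -t*exp(-2*t) + exp(-2*t)]

Strategy: write M = P · J · P⁻¹ where J is a Jordan canonical form, so e^{tM} = P · e^{tJ} · P⁻¹, and e^{tJ} can be computed block-by-block.

M has Jordan form
J =
  [-2,  1,  0]
  [ 0, -2,  1]
  [ 0,  0, -2]
(up to reordering of blocks).

Per-block formulas:
  For a 3×3 Jordan block J_3(-2): exp(t · J_3(-2)) = e^(-2t)·(I + t·N + (t^2/2)·N^2), where N is the 3×3 nilpotent shift.

After assembling e^{tJ} and conjugating by P, we get:

e^{tM} =
  [exp(-2*t), t^2*exp(-2*t)/2 + t*exp(-2*t), t^2*exp(-2*t)/2]
  [0, t*exp(-2*t) + exp(-2*t), t*exp(-2*t)]
  [0, -t*exp(-2*t), -t*exp(-2*t) + exp(-2*t)]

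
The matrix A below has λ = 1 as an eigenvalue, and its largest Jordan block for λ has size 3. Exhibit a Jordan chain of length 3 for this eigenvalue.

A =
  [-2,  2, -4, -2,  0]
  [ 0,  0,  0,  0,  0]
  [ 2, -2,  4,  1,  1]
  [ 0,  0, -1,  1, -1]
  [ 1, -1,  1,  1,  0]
A Jordan chain for λ = 1 of length 3:
v_1 = (0, 0, 1, -2, -1)ᵀ
v_2 = (-2, 0, 1, 1, 1)ᵀ
v_3 = (2, 0, -1, 0, 0)ᵀ

Let N = A − (1)·I. We want v_3 with N^3 v_3 = 0 but N^2 v_3 ≠ 0; then v_{j-1} := N · v_j for j = 3, …, 2.

Pick v_3 = (2, 0, -1, 0, 0)ᵀ.
Then v_2 = N · v_3 = (-2, 0, 1, 1, 1)ᵀ.
Then v_1 = N · v_2 = (0, 0, 1, -2, -1)ᵀ.

Sanity check: (A − (1)·I) v_1 = (0, 0, 0, 0, 0)ᵀ = 0. ✓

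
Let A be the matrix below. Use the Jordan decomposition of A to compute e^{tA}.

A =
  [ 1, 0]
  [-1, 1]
e^{tA} =
  [exp(t), 0]
  [-t*exp(t), exp(t)]

Strategy: write A = P · J · P⁻¹ where J is a Jordan canonical form, so e^{tA} = P · e^{tJ} · P⁻¹, and e^{tJ} can be computed block-by-block.

A has Jordan form
J =
  [1, 1]
  [0, 1]
(up to reordering of blocks).

Per-block formulas:
  For a 2×2 Jordan block J_2(1): exp(t · J_2(1)) = e^(1t)·(I + t·N), where N is the 2×2 nilpotent shift.

After assembling e^{tJ} and conjugating by P, we get:

e^{tA} =
  [exp(t), 0]
  [-t*exp(t), exp(t)]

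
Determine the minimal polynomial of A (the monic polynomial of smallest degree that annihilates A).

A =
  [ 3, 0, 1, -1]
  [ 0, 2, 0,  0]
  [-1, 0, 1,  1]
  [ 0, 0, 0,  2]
x^2 - 4*x + 4

The characteristic polynomial is χ_A(x) = (x - 2)^4, so the eigenvalues are known. The minimal polynomial is
  m_A(x) = Π_λ (x − λ)^{k_λ}
where k_λ is the size of the *largest* Jordan block for λ (equivalently, the smallest k with (A − λI)^k v = 0 for every generalised eigenvector v of λ).

  λ = 2: largest Jordan block has size 2, contributing (x − 2)^2

So m_A(x) = (x - 2)^2 = x^2 - 4*x + 4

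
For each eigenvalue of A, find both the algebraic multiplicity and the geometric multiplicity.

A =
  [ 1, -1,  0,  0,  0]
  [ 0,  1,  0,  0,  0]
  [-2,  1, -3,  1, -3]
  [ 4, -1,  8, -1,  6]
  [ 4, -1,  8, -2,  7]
λ = 1: alg = 5, geom = 3

Step 1 — factor the characteristic polynomial to read off the algebraic multiplicities:
  χ_A(x) = (x - 1)^5

Step 2 — compute geometric multiplicities via the rank-nullity identity g(λ) = n − rank(A − λI):
  rank(A − (1)·I) = 2, so dim ker(A − (1)·I) = n − 2 = 3

Summary:
  λ = 1: algebraic multiplicity = 5, geometric multiplicity = 3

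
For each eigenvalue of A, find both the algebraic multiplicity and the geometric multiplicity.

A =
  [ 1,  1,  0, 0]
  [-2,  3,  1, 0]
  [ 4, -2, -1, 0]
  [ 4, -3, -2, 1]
λ = 1: alg = 4, geom = 2

Step 1 — factor the characteristic polynomial to read off the algebraic multiplicities:
  χ_A(x) = (x - 1)^4

Step 2 — compute geometric multiplicities via the rank-nullity identity g(λ) = n − rank(A − λI):
  rank(A − (1)·I) = 2, so dim ker(A − (1)·I) = n − 2 = 2

Summary:
  λ = 1: algebraic multiplicity = 4, geometric multiplicity = 2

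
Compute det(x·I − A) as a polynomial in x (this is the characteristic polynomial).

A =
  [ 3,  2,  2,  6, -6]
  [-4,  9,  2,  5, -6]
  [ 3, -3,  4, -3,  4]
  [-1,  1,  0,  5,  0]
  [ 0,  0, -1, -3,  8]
x^5 - 29*x^4 + 336*x^3 - 1944*x^2 + 5616*x - 6480

Expanding det(x·I − A) (e.g. by cofactor expansion or by noting that A is similar to its Jordan form J, which has the same characteristic polynomial as A) gives
  χ_A(x) = x^5 - 29*x^4 + 336*x^3 - 1944*x^2 + 5616*x - 6480
which factors as (x - 6)^4*(x - 5). The eigenvalues (with algebraic multiplicities) are λ = 5 with multiplicity 1, λ = 6 with multiplicity 4.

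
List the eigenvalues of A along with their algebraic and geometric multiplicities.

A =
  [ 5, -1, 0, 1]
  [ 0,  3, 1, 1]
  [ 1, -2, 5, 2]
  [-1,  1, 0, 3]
λ = 4: alg = 4, geom = 2

Step 1 — factor the characteristic polynomial to read off the algebraic multiplicities:
  χ_A(x) = (x - 4)^4

Step 2 — compute geometric multiplicities via the rank-nullity identity g(λ) = n − rank(A − λI):
  rank(A − (4)·I) = 2, so dim ker(A − (4)·I) = n − 2 = 2

Summary:
  λ = 4: algebraic multiplicity = 4, geometric multiplicity = 2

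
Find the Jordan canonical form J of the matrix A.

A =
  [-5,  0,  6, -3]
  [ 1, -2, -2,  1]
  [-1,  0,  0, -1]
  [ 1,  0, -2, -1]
J_2(-2) ⊕ J_1(-2) ⊕ J_1(-2)

The characteristic polynomial is
  det(x·I − A) = x^4 + 8*x^3 + 24*x^2 + 32*x + 16 = (x + 2)^4

Eigenvalues and multiplicities (the geometric multiplicity of λ is n − rank(A − λI), which equals the number of Jordan blocks for λ):
  λ = -2: algebraic multiplicity = 4, geometric multiplicity = 3

Determining the block sizes for each eigenvalue:
  λ = -2: 3 blocks summing to 4 forces exactly one block of size 2 and the rest size 1 → block sizes [2, 1, 1]

Assembling the blocks gives a Jordan form
J =
  [-2,  1,  0,  0]
  [ 0, -2,  0,  0]
  [ 0,  0, -2,  0]
  [ 0,  0,  0, -2]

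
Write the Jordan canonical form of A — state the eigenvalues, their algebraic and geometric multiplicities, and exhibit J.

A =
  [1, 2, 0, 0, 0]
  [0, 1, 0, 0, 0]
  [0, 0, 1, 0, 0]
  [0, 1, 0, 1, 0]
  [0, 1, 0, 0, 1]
J_2(1) ⊕ J_1(1) ⊕ J_1(1) ⊕ J_1(1)

The characteristic polynomial is
  det(x·I − A) = x^5 - 5*x^4 + 10*x^3 - 10*x^2 + 5*x - 1 = (x - 1)^5

Eigenvalues and multiplicities (the geometric multiplicity of λ is n − rank(A − λI), which equals the number of Jordan blocks for λ):
  λ = 1: algebraic multiplicity = 5, geometric multiplicity = 4

Determining the block sizes for each eigenvalue:
  λ = 1: 4 blocks summing to 5 forces exactly one block of size 2 and the rest size 1 → block sizes [2, 1, 1, 1]

Assembling the blocks gives a Jordan form
J =
  [1, 1, 0, 0, 0]
  [0, 1, 0, 0, 0]
  [0, 0, 1, 0, 0]
  [0, 0, 0, 1, 0]
  [0, 0, 0, 0, 1]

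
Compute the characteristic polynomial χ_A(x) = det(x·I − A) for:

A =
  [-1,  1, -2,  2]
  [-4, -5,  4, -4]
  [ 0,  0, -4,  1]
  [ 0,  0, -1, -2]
x^4 + 12*x^3 + 54*x^2 + 108*x + 81

Expanding det(x·I − A) (e.g. by cofactor expansion or by noting that A is similar to its Jordan form J, which has the same characteristic polynomial as A) gives
  χ_A(x) = x^4 + 12*x^3 + 54*x^2 + 108*x + 81
which factors as (x + 3)^4. The eigenvalues (with algebraic multiplicities) are λ = -3 with multiplicity 4.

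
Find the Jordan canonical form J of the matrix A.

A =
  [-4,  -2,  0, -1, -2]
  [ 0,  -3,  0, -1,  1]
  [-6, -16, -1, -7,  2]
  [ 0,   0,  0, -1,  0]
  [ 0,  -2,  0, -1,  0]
J_1(-4) ⊕ J_1(-2) ⊕ J_2(-1) ⊕ J_1(-1)

The characteristic polynomial is
  det(x·I − A) = x^5 + 9*x^4 + 29*x^3 + 43*x^2 + 30*x + 8 = (x + 1)^3*(x + 2)*(x + 4)

Eigenvalues and multiplicities (the geometric multiplicity of λ is n − rank(A − λI), which equals the number of Jordan blocks for λ):
  λ = -4: algebraic multiplicity = 1, geometric multiplicity = 1
  λ = -2: algebraic multiplicity = 1, geometric multiplicity = 1
  λ = -1: algebraic multiplicity = 3, geometric multiplicity = 2

Determining the block sizes for each eigenvalue:
  λ = -4: one block (gm = 1), so the single block has size am = 1 → block sizes [1]
  λ = -2: one block (gm = 1), so the single block has size am = 1 → block sizes [1]
  λ = -1: 2 blocks summing to 3 forces exactly one block of size 2 and the rest size 1 → block sizes [2, 1]

Assembling the blocks gives a Jordan form
J =
  [-4,  0,  0,  0,  0]
  [ 0, -2,  0,  0,  0]
  [ 0,  0, -1,  1,  0]
  [ 0,  0,  0, -1,  0]
  [ 0,  0,  0,  0, -1]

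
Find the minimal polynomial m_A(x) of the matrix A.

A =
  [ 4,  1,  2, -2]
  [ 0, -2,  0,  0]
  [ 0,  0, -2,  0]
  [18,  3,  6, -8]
x^2 + 4*x + 4

The characteristic polynomial is χ_A(x) = (x + 2)^4, so the eigenvalues are known. The minimal polynomial is
  m_A(x) = Π_λ (x − λ)^{k_λ}
where k_λ is the size of the *largest* Jordan block for λ (equivalently, the smallest k with (A − λI)^k v = 0 for every generalised eigenvector v of λ).

  λ = -2: largest Jordan block has size 2, contributing (x + 2)^2

So m_A(x) = (x + 2)^2 = x^2 + 4*x + 4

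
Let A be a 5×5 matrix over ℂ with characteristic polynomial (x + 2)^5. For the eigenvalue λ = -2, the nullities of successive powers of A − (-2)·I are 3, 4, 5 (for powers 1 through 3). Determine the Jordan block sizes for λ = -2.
Block sizes for λ = -2: [3, 1, 1]

From the dimensions of kernels of powers, the number of Jordan blocks of size at least j is d_j − d_{j−1} where d_j = dim ker(N^j) (with d_0 = 0). Computing the differences gives [3, 1, 1].
The number of blocks of size exactly k is (#blocks of size ≥ k) − (#blocks of size ≥ k + 1), so the partition is: 2 block(s) of size 1, 1 block(s) of size 3.
In nonincreasing order the block sizes are [3, 1, 1].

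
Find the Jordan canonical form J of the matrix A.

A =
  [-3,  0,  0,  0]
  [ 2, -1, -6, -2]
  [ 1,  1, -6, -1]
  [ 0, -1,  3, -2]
J_3(-3) ⊕ J_1(-3)

The characteristic polynomial is
  det(x·I − A) = x^4 + 12*x^3 + 54*x^2 + 108*x + 81 = (x + 3)^4

Eigenvalues and multiplicities (the geometric multiplicity of λ is n − rank(A − λI), which equals the number of Jordan blocks for λ):
  λ = -3: algebraic multiplicity = 4, geometric multiplicity = 2

Determining the block sizes for each eigenvalue:
  λ = -3: with am = 4 and gm = 2, the partition is not yet determined (e.g. several partitions of 4 into 2 parts exist). Let N = A − (-3)·I. Computing rank(N^1) = 2, rank(N^2) = 1, rank(N^3) = 0; the number of blocks of size ≥ j is rank(N^{j−1}) − rank(N^j), giving [2, 1, 1]. So we have 1 block(s) of size 3, 1 block(s) of size 1 → block sizes [3, 1]

Assembling the blocks gives a Jordan form
J =
  [-3,  1,  0,  0]
  [ 0, -3,  1,  0]
  [ 0,  0, -3,  0]
  [ 0,  0,  0, -3]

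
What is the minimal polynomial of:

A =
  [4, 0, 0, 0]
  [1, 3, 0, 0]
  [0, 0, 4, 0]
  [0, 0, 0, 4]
x^2 - 7*x + 12

The characteristic polynomial is χ_A(x) = (x - 4)^3*(x - 3), so the eigenvalues are known. The minimal polynomial is
  m_A(x) = Π_λ (x − λ)^{k_λ}
where k_λ is the size of the *largest* Jordan block for λ (equivalently, the smallest k with (A − λI)^k v = 0 for every generalised eigenvector v of λ).

  λ = 3: largest Jordan block has size 1, contributing (x − 3)
  λ = 4: largest Jordan block has size 1, contributing (x − 4)

So m_A(x) = (x - 4)*(x - 3) = x^2 - 7*x + 12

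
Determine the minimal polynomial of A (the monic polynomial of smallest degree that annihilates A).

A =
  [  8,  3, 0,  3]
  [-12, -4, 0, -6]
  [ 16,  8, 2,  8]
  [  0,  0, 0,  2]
x^2 - 4*x + 4

The characteristic polynomial is χ_A(x) = (x - 2)^4, so the eigenvalues are known. The minimal polynomial is
  m_A(x) = Π_λ (x − λ)^{k_λ}
where k_λ is the size of the *largest* Jordan block for λ (equivalently, the smallest k with (A − λI)^k v = 0 for every generalised eigenvector v of λ).

  λ = 2: largest Jordan block has size 2, contributing (x − 2)^2

So m_A(x) = (x - 2)^2 = x^2 - 4*x + 4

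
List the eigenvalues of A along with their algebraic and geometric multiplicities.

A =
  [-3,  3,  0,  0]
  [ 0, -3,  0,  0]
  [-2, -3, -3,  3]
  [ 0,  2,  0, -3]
λ = -3: alg = 4, geom = 2

Step 1 — factor the characteristic polynomial to read off the algebraic multiplicities:
  χ_A(x) = (x + 3)^4

Step 2 — compute geometric multiplicities via the rank-nullity identity g(λ) = n − rank(A − λI):
  rank(A − (-3)·I) = 2, so dim ker(A − (-3)·I) = n − 2 = 2

Summary:
  λ = -3: algebraic multiplicity = 4, geometric multiplicity = 2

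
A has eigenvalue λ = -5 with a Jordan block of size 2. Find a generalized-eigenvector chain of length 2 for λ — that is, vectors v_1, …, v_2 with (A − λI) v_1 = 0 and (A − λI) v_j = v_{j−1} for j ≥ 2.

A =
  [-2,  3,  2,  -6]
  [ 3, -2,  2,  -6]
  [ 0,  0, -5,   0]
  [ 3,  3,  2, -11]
A Jordan chain for λ = -5 of length 2:
v_1 = (3, 3, 0, 3)ᵀ
v_2 = (1, 0, 0, 0)ᵀ

Let N = A − (-5)·I. We want v_2 with N^2 v_2 = 0 but N^1 v_2 ≠ 0; then v_{j-1} := N · v_j for j = 2, …, 2.

Pick v_2 = (1, 0, 0, 0)ᵀ.
Then v_1 = N · v_2 = (3, 3, 0, 3)ᵀ.

Sanity check: (A − (-5)·I) v_1 = (0, 0, 0, 0)ᵀ = 0. ✓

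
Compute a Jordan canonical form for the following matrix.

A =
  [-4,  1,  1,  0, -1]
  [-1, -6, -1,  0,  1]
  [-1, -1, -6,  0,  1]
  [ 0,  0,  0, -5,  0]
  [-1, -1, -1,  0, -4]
J_2(-5) ⊕ J_1(-5) ⊕ J_1(-5) ⊕ J_1(-5)

The characteristic polynomial is
  det(x·I − A) = x^5 + 25*x^4 + 250*x^3 + 1250*x^2 + 3125*x + 3125 = (x + 5)^5

Eigenvalues and multiplicities (the geometric multiplicity of λ is n − rank(A − λI), which equals the number of Jordan blocks for λ):
  λ = -5: algebraic multiplicity = 5, geometric multiplicity = 4

Determining the block sizes for each eigenvalue:
  λ = -5: 4 blocks summing to 5 forces exactly one block of size 2 and the rest size 1 → block sizes [2, 1, 1, 1]

Assembling the blocks gives a Jordan form
J =
  [-5,  1,  0,  0,  0]
  [ 0, -5,  0,  0,  0]
  [ 0,  0, -5,  0,  0]
  [ 0,  0,  0, -5,  0]
  [ 0,  0,  0,  0, -5]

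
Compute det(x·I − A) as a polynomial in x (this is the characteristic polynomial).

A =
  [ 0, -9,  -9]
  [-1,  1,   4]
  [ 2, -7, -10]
x^3 + 9*x^2 + 27*x + 27

Expanding det(x·I − A) (e.g. by cofactor expansion or by noting that A is similar to its Jordan form J, which has the same characteristic polynomial as A) gives
  χ_A(x) = x^3 + 9*x^2 + 27*x + 27
which factors as (x + 3)^3. The eigenvalues (with algebraic multiplicities) are λ = -3 with multiplicity 3.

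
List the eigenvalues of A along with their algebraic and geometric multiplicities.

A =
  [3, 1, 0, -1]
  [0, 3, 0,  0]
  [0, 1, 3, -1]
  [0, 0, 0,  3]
λ = 3: alg = 4, geom = 3

Step 1 — factor the characteristic polynomial to read off the algebraic multiplicities:
  χ_A(x) = (x - 3)^4

Step 2 — compute geometric multiplicities via the rank-nullity identity g(λ) = n − rank(A − λI):
  rank(A − (3)·I) = 1, so dim ker(A − (3)·I) = n − 1 = 3

Summary:
  λ = 3: algebraic multiplicity = 4, geometric multiplicity = 3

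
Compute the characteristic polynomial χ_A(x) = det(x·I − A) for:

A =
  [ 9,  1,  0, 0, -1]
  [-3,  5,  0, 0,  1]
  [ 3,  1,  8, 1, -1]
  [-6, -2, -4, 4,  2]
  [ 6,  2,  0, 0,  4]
x^5 - 30*x^4 + 360*x^3 - 2160*x^2 + 6480*x - 7776

Expanding det(x·I − A) (e.g. by cofactor expansion or by noting that A is similar to its Jordan form J, which has the same characteristic polynomial as A) gives
  χ_A(x) = x^5 - 30*x^4 + 360*x^3 - 2160*x^2 + 6480*x - 7776
which factors as (x - 6)^5. The eigenvalues (with algebraic multiplicities) are λ = 6 with multiplicity 5.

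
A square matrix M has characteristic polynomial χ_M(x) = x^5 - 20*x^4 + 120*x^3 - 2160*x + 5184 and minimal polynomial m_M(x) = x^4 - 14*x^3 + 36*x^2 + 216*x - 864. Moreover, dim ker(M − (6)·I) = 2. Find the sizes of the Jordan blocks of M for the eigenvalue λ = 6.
Block sizes for λ = 6: [3, 1]

Step 1 — from the characteristic polynomial, algebraic multiplicity of λ = 6 is 4. From dim ker(M − (6)·I) = 2, there are exactly 2 Jordan blocks for λ = 6.
Step 2 — from the minimal polynomial, the factor (x − 6)^3 tells us the largest block for λ = 6 has size 3.
Step 3 — with total size 4, 2 blocks, and largest block 3, the block sizes (in nonincreasing order) are [3, 1].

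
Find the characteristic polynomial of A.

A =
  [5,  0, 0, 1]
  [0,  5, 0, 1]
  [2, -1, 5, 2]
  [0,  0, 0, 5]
x^4 - 20*x^3 + 150*x^2 - 500*x + 625

Expanding det(x·I − A) (e.g. by cofactor expansion or by noting that A is similar to its Jordan form J, which has the same characteristic polynomial as A) gives
  χ_A(x) = x^4 - 20*x^3 + 150*x^2 - 500*x + 625
which factors as (x - 5)^4. The eigenvalues (with algebraic multiplicities) are λ = 5 with multiplicity 4.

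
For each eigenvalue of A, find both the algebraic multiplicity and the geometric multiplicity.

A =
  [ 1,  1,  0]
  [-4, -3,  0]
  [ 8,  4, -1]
λ = -1: alg = 3, geom = 2

Step 1 — factor the characteristic polynomial to read off the algebraic multiplicities:
  χ_A(x) = (x + 1)^3

Step 2 — compute geometric multiplicities via the rank-nullity identity g(λ) = n − rank(A − λI):
  rank(A − (-1)·I) = 1, so dim ker(A − (-1)·I) = n − 1 = 2

Summary:
  λ = -1: algebraic multiplicity = 3, geometric multiplicity = 2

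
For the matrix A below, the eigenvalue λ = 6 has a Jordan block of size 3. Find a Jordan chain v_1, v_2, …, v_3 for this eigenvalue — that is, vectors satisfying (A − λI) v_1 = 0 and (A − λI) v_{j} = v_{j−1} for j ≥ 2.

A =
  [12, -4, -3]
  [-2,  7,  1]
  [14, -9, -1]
A Jordan chain for λ = 6 of length 3:
v_1 = (2, 0, 4)ᵀ
v_2 = (6, -2, 14)ᵀ
v_3 = (1, 0, 0)ᵀ

Let N = A − (6)·I. We want v_3 with N^3 v_3 = 0 but N^2 v_3 ≠ 0; then v_{j-1} := N · v_j for j = 3, …, 2.

Pick v_3 = (1, 0, 0)ᵀ.
Then v_2 = N · v_3 = (6, -2, 14)ᵀ.
Then v_1 = N · v_2 = (2, 0, 4)ᵀ.

Sanity check: (A − (6)·I) v_1 = (0, 0, 0)ᵀ = 0. ✓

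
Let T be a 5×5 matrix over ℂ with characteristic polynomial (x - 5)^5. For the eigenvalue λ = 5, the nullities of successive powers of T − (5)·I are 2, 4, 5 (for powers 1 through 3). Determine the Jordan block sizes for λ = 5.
Block sizes for λ = 5: [3, 2]

From the dimensions of kernels of powers, the number of Jordan blocks of size at least j is d_j − d_{j−1} where d_j = dim ker(N^j) (with d_0 = 0). Computing the differences gives [2, 2, 1].
The number of blocks of size exactly k is (#blocks of size ≥ k) − (#blocks of size ≥ k + 1), so the partition is: 1 block(s) of size 2, 1 block(s) of size 3.
In nonincreasing order the block sizes are [3, 2].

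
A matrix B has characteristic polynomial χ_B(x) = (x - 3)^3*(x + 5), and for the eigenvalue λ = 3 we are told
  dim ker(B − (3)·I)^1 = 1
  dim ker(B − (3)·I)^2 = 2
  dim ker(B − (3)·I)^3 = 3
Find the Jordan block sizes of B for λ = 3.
Block sizes for λ = 3: [3]

From the dimensions of kernels of powers, the number of Jordan blocks of size at least j is d_j − d_{j−1} where d_j = dim ker(N^j) (with d_0 = 0). Computing the differences gives [1, 1, 1].
The number of blocks of size exactly k is (#blocks of size ≥ k) − (#blocks of size ≥ k + 1), so the partition is: 1 block(s) of size 3.
In nonincreasing order the block sizes are [3].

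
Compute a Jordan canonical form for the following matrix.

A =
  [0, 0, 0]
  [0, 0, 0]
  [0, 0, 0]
J_1(0) ⊕ J_1(0) ⊕ J_1(0)

The characteristic polynomial is
  det(x·I − A) = x^3

Eigenvalues and multiplicities (the geometric multiplicity of λ is n − rank(A − λI), which equals the number of Jordan blocks for λ):
  λ = 0: algebraic multiplicity = 3, geometric multiplicity = 3

Determining the block sizes for each eigenvalue:
  λ = 0: gm = am = 3, so every block has size 1 → block sizes [1, 1, 1]

Assembling the blocks gives a Jordan form
J =
  [0, 0, 0]
  [0, 0, 0]
  [0, 0, 0]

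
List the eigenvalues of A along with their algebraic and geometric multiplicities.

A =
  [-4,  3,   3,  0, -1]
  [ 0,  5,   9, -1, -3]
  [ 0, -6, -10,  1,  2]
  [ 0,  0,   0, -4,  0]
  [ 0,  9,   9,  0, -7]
λ = -4: alg = 5, geom = 3

Step 1 — factor the characteristic polynomial to read off the algebraic multiplicities:
  χ_A(x) = (x + 4)^5

Step 2 — compute geometric multiplicities via the rank-nullity identity g(λ) = n − rank(A − λI):
  rank(A − (-4)·I) = 2, so dim ker(A − (-4)·I) = n − 2 = 3

Summary:
  λ = -4: algebraic multiplicity = 5, geometric multiplicity = 3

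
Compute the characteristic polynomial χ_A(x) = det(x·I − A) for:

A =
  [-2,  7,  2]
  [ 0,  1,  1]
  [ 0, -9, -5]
x^3 + 6*x^2 + 12*x + 8

Expanding det(x·I − A) (e.g. by cofactor expansion or by noting that A is similar to its Jordan form J, which has the same characteristic polynomial as A) gives
  χ_A(x) = x^3 + 6*x^2 + 12*x + 8
which factors as (x + 2)^3. The eigenvalues (with algebraic multiplicities) are λ = -2 with multiplicity 3.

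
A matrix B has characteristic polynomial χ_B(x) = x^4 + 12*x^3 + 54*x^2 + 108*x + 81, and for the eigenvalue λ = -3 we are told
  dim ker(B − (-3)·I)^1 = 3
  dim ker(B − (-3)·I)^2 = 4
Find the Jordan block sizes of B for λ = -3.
Block sizes for λ = -3: [2, 1, 1]

From the dimensions of kernels of powers, the number of Jordan blocks of size at least j is d_j − d_{j−1} where d_j = dim ker(N^j) (with d_0 = 0). Computing the differences gives [3, 1].
The number of blocks of size exactly k is (#blocks of size ≥ k) − (#blocks of size ≥ k + 1), so the partition is: 2 block(s) of size 1, 1 block(s) of size 2.
In nonincreasing order the block sizes are [2, 1, 1].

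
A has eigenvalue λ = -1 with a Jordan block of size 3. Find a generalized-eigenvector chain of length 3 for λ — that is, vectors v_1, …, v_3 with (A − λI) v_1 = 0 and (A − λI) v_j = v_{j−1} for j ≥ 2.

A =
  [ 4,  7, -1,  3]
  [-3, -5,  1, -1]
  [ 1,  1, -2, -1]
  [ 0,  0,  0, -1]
A Jordan chain for λ = -1 of length 3:
v_1 = (3, -2, 1, 0)ᵀ
v_2 = (5, -3, 1, 0)ᵀ
v_3 = (1, 0, 0, 0)ᵀ

Let N = A − (-1)·I. We want v_3 with N^3 v_3 = 0 but N^2 v_3 ≠ 0; then v_{j-1} := N · v_j for j = 3, …, 2.

Pick v_3 = (1, 0, 0, 0)ᵀ.
Then v_2 = N · v_3 = (5, -3, 1, 0)ᵀ.
Then v_1 = N · v_2 = (3, -2, 1, 0)ᵀ.

Sanity check: (A − (-1)·I) v_1 = (0, 0, 0, 0)ᵀ = 0. ✓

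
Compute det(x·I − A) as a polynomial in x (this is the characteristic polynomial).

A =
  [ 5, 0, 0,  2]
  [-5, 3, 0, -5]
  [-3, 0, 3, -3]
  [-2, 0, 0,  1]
x^4 - 12*x^3 + 54*x^2 - 108*x + 81

Expanding det(x·I − A) (e.g. by cofactor expansion or by noting that A is similar to its Jordan form J, which has the same characteristic polynomial as A) gives
  χ_A(x) = x^4 - 12*x^3 + 54*x^2 - 108*x + 81
which factors as (x - 3)^4. The eigenvalues (with algebraic multiplicities) are λ = 3 with multiplicity 4.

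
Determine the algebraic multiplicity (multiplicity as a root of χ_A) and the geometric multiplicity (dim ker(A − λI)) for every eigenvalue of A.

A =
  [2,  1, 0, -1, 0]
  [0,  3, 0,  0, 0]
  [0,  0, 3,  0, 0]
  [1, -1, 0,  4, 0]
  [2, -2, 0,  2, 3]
λ = 3: alg = 5, geom = 4

Step 1 — factor the characteristic polynomial to read off the algebraic multiplicities:
  χ_A(x) = (x - 3)^5

Step 2 — compute geometric multiplicities via the rank-nullity identity g(λ) = n − rank(A − λI):
  rank(A − (3)·I) = 1, so dim ker(A − (3)·I) = n − 1 = 4

Summary:
  λ = 3: algebraic multiplicity = 5, geometric multiplicity = 4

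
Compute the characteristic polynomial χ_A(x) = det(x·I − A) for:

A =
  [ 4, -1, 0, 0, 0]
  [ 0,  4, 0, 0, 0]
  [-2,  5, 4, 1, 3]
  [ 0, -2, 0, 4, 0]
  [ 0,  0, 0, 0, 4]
x^5 - 20*x^4 + 160*x^3 - 640*x^2 + 1280*x - 1024

Expanding det(x·I − A) (e.g. by cofactor expansion or by noting that A is similar to its Jordan form J, which has the same characteristic polynomial as A) gives
  χ_A(x) = x^5 - 20*x^4 + 160*x^3 - 640*x^2 + 1280*x - 1024
which factors as (x - 4)^5. The eigenvalues (with algebraic multiplicities) are λ = 4 with multiplicity 5.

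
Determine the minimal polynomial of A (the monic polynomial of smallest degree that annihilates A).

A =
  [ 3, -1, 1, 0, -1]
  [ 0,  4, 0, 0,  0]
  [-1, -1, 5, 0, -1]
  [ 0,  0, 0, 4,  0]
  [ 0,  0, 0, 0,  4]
x^2 - 8*x + 16

The characteristic polynomial is χ_A(x) = (x - 4)^5, so the eigenvalues are known. The minimal polynomial is
  m_A(x) = Π_λ (x − λ)^{k_λ}
where k_λ is the size of the *largest* Jordan block for λ (equivalently, the smallest k with (A − λI)^k v = 0 for every generalised eigenvector v of λ).

  λ = 4: largest Jordan block has size 2, contributing (x − 4)^2

So m_A(x) = (x - 4)^2 = x^2 - 8*x + 16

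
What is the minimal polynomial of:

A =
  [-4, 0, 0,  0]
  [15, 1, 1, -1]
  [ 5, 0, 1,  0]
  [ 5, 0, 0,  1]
x^3 + 2*x^2 - 7*x + 4

The characteristic polynomial is χ_A(x) = (x - 1)^3*(x + 4), so the eigenvalues are known. The minimal polynomial is
  m_A(x) = Π_λ (x − λ)^{k_λ}
where k_λ is the size of the *largest* Jordan block for λ (equivalently, the smallest k with (A − λI)^k v = 0 for every generalised eigenvector v of λ).

  λ = -4: largest Jordan block has size 1, contributing (x + 4)
  λ = 1: largest Jordan block has size 2, contributing (x − 1)^2

So m_A(x) = (x - 1)^2*(x + 4) = x^3 + 2*x^2 - 7*x + 4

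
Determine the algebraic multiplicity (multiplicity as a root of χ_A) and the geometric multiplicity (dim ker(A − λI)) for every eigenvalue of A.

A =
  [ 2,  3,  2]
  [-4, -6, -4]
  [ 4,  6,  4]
λ = 0: alg = 3, geom = 2

Step 1 — factor the characteristic polynomial to read off the algebraic multiplicities:
  χ_A(x) = x^3

Step 2 — compute geometric multiplicities via the rank-nullity identity g(λ) = n − rank(A − λI):
  rank(A − (0)·I) = 1, so dim ker(A − (0)·I) = n − 1 = 2

Summary:
  λ = 0: algebraic multiplicity = 3, geometric multiplicity = 2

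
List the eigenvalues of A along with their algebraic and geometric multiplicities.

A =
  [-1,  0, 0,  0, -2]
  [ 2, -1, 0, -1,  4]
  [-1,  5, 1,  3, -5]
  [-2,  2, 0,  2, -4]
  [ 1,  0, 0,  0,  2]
λ = 0: alg = 2, geom = 2; λ = 1: alg = 3, geom = 2

Step 1 — factor the characteristic polynomial to read off the algebraic multiplicities:
  χ_A(x) = x^2*(x - 1)^3

Step 2 — compute geometric multiplicities via the rank-nullity identity g(λ) = n − rank(A − λI):
  rank(A − (0)·I) = 3, so dim ker(A − (0)·I) = n − 3 = 2
  rank(A − (1)·I) = 3, so dim ker(A − (1)·I) = n − 3 = 2

Summary:
  λ = 0: algebraic multiplicity = 2, geometric multiplicity = 2
  λ = 1: algebraic multiplicity = 3, geometric multiplicity = 2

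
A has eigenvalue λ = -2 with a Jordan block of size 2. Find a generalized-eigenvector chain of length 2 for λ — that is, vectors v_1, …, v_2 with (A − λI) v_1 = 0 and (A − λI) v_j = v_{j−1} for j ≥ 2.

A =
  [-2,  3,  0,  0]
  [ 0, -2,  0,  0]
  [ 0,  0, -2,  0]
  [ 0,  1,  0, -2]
A Jordan chain for λ = -2 of length 2:
v_1 = (3, 0, 0, 1)ᵀ
v_2 = (0, 1, 0, 0)ᵀ

Let N = A − (-2)·I. We want v_2 with N^2 v_2 = 0 but N^1 v_2 ≠ 0; then v_{j-1} := N · v_j for j = 2, …, 2.

Pick v_2 = (0, 1, 0, 0)ᵀ.
Then v_1 = N · v_2 = (3, 0, 0, 1)ᵀ.

Sanity check: (A − (-2)·I) v_1 = (0, 0, 0, 0)ᵀ = 0. ✓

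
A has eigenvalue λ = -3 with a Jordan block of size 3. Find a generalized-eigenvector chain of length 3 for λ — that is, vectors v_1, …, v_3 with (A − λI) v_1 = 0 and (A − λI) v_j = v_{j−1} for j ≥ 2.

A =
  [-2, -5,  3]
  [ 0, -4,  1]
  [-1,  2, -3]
A Jordan chain for λ = -3 of length 3:
v_1 = (-2, -1, -1)ᵀ
v_2 = (1, 0, -1)ᵀ
v_3 = (1, 0, 0)ᵀ

Let N = A − (-3)·I. We want v_3 with N^3 v_3 = 0 but N^2 v_3 ≠ 0; then v_{j-1} := N · v_j for j = 3, …, 2.

Pick v_3 = (1, 0, 0)ᵀ.
Then v_2 = N · v_3 = (1, 0, -1)ᵀ.
Then v_1 = N · v_2 = (-2, -1, -1)ᵀ.

Sanity check: (A − (-3)·I) v_1 = (0, 0, 0)ᵀ = 0. ✓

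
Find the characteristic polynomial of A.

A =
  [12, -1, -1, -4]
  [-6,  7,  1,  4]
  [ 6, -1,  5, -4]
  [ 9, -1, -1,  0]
x^4 - 24*x^3 + 216*x^2 - 864*x + 1296

Expanding det(x·I − A) (e.g. by cofactor expansion or by noting that A is similar to its Jordan form J, which has the same characteristic polynomial as A) gives
  χ_A(x) = x^4 - 24*x^3 + 216*x^2 - 864*x + 1296
which factors as (x - 6)^4. The eigenvalues (with algebraic multiplicities) are λ = 6 with multiplicity 4.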